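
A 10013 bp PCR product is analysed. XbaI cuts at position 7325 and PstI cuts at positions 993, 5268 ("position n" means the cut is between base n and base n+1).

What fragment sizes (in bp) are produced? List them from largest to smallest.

Combined cut positions (sorted): 993, 5268, 7325.
Linear molecule, 3 cuts → 4 fragments:
  993 − 0 = 993 bp
  5268 − 993 = 4275 bp
  7325 − 5268 = 2057 bp
  10013 − 7325 = 2688 bp
Sorted largest to smallest: 4275, 2688, 2057, 993 bp.

4275, 2688, 2057, 993 bp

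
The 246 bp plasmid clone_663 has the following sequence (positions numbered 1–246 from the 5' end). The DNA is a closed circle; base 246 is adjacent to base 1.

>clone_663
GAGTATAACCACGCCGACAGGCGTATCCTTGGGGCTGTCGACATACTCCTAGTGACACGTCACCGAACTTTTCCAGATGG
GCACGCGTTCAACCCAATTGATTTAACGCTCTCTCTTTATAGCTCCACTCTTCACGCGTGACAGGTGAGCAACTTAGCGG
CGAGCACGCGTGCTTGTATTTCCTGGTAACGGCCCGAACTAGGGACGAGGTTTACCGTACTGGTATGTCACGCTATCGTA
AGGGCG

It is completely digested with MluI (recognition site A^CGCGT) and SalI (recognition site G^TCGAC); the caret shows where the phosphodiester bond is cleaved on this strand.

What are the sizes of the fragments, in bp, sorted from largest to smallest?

117, 51, 46, 32 bp

MluI sites (ACGCGT) start at positions 83, 134, 166.
MluI cuts after the first base of each site, so after positions 83, 134, 166.
The SalI site (GTCGAC) starts at position 37.
SalI cuts after the first base of each site, so after position 37.
Combined cut positions: 37, 83, 134, 166.
Circular molecule, 4 cuts → 4 fragments:
  38–83 → 46 bp
  84–134 → 51 bp
  135–166 → 32 bp
  167–246 then 1–37 → 80 + 37 = 117 bp
Sorted largest to smallest: 117, 51, 46, 32 bp.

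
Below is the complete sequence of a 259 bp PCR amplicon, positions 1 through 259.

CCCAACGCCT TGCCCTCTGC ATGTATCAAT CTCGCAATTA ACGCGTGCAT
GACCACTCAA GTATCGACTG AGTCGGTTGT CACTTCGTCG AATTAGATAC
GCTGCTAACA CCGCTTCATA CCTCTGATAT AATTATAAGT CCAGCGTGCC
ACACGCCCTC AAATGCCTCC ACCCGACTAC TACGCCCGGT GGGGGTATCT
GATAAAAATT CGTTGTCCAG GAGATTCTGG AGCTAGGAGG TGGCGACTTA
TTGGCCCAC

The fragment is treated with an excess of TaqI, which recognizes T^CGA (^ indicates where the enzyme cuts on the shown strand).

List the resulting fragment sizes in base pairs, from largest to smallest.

171, 64, 24 bp

TaqI sites (TCGA) start at positions 64, 88.
TaqI cuts after the first base of each site, so after positions 64, 88.
Linear molecule, 2 cuts → 3 fragments:
  1–64 → 64 bp
  65–88 → 24 bp
  89–259 → 171 bp
Sorted largest to smallest: 171, 64, 24 bp.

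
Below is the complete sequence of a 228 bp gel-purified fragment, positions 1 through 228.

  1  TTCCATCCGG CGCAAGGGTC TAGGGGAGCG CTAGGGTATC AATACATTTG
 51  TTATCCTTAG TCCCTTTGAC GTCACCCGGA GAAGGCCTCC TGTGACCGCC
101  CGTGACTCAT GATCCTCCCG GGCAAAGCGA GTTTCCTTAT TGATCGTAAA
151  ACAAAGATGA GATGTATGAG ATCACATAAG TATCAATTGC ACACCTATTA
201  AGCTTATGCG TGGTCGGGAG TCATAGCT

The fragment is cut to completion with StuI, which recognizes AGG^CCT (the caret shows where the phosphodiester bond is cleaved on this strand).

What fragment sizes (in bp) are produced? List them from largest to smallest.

143, 85 bp

The StuI site (AGGCCT) starts at position 83.
StuI cuts after base 3 of each site, so after position 85.
Linear molecule, 1 cut → 2 fragments:
  1–85 → 85 bp
  86–228 → 143 bp
Sorted largest to smallest: 143, 85 bp.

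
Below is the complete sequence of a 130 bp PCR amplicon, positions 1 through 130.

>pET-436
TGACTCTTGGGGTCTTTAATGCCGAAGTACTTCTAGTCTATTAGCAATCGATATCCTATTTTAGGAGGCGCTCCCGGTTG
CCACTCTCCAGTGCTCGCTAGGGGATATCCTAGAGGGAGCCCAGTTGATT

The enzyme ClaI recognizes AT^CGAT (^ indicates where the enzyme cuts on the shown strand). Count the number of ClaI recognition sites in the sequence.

ATCGAT occurs starting at position 47.
ClaI cuts at 1 site.

1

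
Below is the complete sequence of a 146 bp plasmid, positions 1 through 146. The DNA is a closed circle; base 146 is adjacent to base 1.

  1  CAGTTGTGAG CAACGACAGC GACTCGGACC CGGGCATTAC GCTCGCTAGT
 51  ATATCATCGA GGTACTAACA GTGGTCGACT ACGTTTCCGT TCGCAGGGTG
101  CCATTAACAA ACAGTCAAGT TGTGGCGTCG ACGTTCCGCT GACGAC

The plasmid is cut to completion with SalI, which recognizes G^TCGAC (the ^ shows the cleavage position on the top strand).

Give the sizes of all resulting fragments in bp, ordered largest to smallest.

SalI sites (GTCGAC) start at positions 74, 127.
SalI cuts after the first base of each site, so after positions 74, 127.
Circular molecule, 2 cuts → 2 fragments:
  75–127 → 53 bp
  128–146 then 1–74 → 19 + 74 = 93 bp
Sorted largest to smallest: 93, 53 bp.

93, 53 bp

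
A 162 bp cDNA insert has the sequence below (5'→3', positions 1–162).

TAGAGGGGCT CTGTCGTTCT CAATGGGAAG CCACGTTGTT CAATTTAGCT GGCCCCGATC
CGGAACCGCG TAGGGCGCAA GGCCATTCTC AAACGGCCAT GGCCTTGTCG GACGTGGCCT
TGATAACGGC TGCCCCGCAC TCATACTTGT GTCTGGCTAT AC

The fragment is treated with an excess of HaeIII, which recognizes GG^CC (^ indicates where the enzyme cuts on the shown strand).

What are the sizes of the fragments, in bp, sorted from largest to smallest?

HaeIII sites (GGCC) start at positions 51, 81, 95, 101, 116.
HaeIII cuts after base 2 of each site, so after positions 52, 82, 96, 102, 117.
Linear molecule, 5 cuts → 6 fragments:
  1–52 → 52 bp
  53–82 → 30 bp
  83–96 → 14 bp
  97–102 → 6 bp
  103–117 → 15 bp
  118–162 → 45 bp
Sorted largest to smallest: 52, 45, 30, 15, 14, 6 bp.

52, 45, 30, 15, 14, 6 bp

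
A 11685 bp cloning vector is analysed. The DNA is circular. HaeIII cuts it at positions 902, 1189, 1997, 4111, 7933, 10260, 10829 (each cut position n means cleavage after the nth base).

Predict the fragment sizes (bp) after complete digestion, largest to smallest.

Circular molecule, 7 cuts → 7 fragments:
  1189 − 902 = 287 bp
  1997 − 1189 = 808 bp
  4111 − 1997 = 2114 bp
  7933 − 4111 = 3822 bp
  10260 − 7933 = 2327 bp
  10829 − 10260 = 569 bp
  wrap: 11685 − 10829 + 902 = 1758 bp
Sorted largest to smallest: 3822, 2327, 2114, 1758, 808, 569, 287 bp.

3822, 2327, 2114, 1758, 808, 569, 287 bp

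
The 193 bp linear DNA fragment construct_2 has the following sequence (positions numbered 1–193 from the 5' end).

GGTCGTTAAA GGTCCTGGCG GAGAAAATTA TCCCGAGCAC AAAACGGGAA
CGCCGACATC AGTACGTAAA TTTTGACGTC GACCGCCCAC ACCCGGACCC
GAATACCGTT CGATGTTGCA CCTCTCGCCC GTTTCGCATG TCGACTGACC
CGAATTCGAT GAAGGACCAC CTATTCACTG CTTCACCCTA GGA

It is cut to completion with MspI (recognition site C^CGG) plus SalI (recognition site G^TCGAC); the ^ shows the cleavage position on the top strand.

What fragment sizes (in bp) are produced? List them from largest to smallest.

The MspI site (CCGG) starts at position 93.
MspI cuts after the first base of each site, so after position 93.
SalI sites (GTCGAC) start at positions 78, 140.
SalI cuts after the first base of each site, so after positions 78, 140.
Combined cut positions: 78, 93, 140.
Linear molecule, 3 cuts → 4 fragments:
  1–78 → 78 bp
  79–93 → 15 bp
  94–140 → 47 bp
  141–193 → 53 bp
Sorted largest to smallest: 78, 53, 47, 15 bp.

78, 53, 47, 15 bp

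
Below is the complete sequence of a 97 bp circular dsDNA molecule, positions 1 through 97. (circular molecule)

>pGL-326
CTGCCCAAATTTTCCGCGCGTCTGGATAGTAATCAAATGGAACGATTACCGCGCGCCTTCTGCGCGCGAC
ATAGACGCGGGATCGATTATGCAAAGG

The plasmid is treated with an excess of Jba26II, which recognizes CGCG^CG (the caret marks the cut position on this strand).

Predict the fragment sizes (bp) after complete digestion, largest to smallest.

Jba26II sites (CGCGCG) start at positions 15, 50, 63.
Jba26II cuts after base 4 of each site, so after positions 18, 53, 66.
Circular molecule, 3 cuts → 3 fragments:
  19–53 → 35 bp
  54–66 → 13 bp
  67–97 then 1–18 → 31 + 18 = 49 bp
Sorted largest to smallest: 49, 35, 13 bp.

49, 35, 13 bp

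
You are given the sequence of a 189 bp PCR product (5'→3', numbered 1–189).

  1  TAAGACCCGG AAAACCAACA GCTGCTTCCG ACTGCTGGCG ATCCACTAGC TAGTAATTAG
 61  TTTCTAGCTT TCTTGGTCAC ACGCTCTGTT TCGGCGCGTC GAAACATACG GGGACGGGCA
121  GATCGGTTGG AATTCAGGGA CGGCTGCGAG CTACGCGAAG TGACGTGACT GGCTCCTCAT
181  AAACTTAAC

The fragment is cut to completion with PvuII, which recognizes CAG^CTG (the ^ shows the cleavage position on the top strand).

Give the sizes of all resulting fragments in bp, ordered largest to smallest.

The PvuII site (CAGCTG) starts at position 19.
PvuII cuts after base 3 of each site, so after position 21.
Linear molecule, 1 cut → 2 fragments:
  1–21 → 21 bp
  22–189 → 168 bp
Sorted largest to smallest: 168, 21 bp.

168, 21 bp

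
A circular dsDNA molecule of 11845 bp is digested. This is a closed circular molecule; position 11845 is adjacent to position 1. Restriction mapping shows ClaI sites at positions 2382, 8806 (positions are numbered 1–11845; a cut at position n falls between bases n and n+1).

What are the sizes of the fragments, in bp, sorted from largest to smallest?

Circular molecule, 2 cuts → 2 fragments:
  8806 − 2382 = 6424 bp
  wrap: 11845 − 8806 + 2382 = 5421 bp
Sorted largest to smallest: 6424, 5421 bp.

6424, 5421 bp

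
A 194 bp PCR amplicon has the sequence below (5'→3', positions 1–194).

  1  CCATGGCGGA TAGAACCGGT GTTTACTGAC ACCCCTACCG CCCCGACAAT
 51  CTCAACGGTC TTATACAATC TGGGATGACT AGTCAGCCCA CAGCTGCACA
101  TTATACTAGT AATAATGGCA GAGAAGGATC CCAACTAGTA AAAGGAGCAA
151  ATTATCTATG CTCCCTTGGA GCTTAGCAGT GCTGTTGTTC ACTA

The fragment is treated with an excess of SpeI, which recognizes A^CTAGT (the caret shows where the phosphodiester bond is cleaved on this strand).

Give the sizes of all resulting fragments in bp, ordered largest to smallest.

78, 60, 29, 27 bp

SpeI sites (ACTAGT) start at positions 78, 105, 134.
SpeI cuts after the first base of each site, so after positions 78, 105, 134.
Linear molecule, 3 cuts → 4 fragments:
  1–78 → 78 bp
  79–105 → 27 bp
  106–134 → 29 bp
  135–194 → 60 bp
Sorted largest to smallest: 78, 60, 29, 27 bp.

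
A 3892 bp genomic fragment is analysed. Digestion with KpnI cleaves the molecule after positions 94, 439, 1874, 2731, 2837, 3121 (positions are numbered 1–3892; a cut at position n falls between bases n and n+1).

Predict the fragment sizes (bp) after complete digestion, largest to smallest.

Linear molecule, 6 cuts → 7 fragments:
  94 − 0 = 94 bp
  439 − 94 = 345 bp
  1874 − 439 = 1435 bp
  2731 − 1874 = 857 bp
  2837 − 2731 = 106 bp
  3121 − 2837 = 284 bp
  3892 − 3121 = 771 bp
Sorted largest to smallest: 1435, 857, 771, 345, 284, 106, 94 bp.

1435, 857, 771, 345, 284, 106, 94 bp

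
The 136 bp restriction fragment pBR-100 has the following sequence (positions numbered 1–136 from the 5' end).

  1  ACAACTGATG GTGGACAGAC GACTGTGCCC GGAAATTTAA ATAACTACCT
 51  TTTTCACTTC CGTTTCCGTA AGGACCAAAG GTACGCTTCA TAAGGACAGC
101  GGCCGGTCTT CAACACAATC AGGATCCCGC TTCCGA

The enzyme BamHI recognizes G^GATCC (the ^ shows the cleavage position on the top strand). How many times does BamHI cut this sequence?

1

GGATCC occurs starting at position 122.
BamHI cuts at 1 site.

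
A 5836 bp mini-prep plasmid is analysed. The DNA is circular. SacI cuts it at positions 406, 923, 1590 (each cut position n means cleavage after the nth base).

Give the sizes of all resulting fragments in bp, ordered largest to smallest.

4652, 667, 517 bp

Circular molecule, 3 cuts → 3 fragments:
  923 − 406 = 517 bp
  1590 − 923 = 667 bp
  wrap: 5836 − 1590 + 406 = 4652 bp
Sorted largest to smallest: 4652, 667, 517 bp.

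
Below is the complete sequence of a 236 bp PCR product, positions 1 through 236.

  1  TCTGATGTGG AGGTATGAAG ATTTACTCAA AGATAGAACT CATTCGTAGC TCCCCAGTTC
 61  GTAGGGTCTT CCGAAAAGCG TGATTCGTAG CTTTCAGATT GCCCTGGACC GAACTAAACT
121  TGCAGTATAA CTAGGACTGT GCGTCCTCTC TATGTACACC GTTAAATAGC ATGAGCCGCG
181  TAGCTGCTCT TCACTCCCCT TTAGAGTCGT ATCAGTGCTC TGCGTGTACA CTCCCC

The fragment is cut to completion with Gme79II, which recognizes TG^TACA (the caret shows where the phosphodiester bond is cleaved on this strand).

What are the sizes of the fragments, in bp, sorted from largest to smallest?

Gme79II sites (TGTACA) start at positions 153, 225.
Gme79II cuts after base 2 of each site, so after positions 154, 226.
Linear molecule, 2 cuts → 3 fragments:
  1–154 → 154 bp
  155–226 → 72 bp
  227–236 → 10 bp
Sorted largest to smallest: 154, 72, 10 bp.

154, 72, 10 bp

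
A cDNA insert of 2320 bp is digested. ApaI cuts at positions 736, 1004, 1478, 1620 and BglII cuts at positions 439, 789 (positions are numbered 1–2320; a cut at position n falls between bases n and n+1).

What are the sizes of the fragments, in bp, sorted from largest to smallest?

700, 474, 439, 297, 215, 142, 53 bp

Combined cut positions (sorted): 439, 736, 789, 1004, 1478, 1620.
Linear molecule, 6 cuts → 7 fragments:
  439 − 0 = 439 bp
  736 − 439 = 297 bp
  789 − 736 = 53 bp
  1004 − 789 = 215 bp
  1478 − 1004 = 474 bp
  1620 − 1478 = 142 bp
  2320 − 1620 = 700 bp
Sorted largest to smallest: 700, 474, 439, 297, 215, 142, 53 bp.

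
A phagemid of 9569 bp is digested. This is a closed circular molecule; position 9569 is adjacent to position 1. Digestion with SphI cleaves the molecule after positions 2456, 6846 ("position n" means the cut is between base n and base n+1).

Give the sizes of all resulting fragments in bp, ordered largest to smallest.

5179, 4390 bp

Circular molecule, 2 cuts → 2 fragments:
  6846 − 2456 = 4390 bp
  wrap: 9569 − 6846 + 2456 = 5179 bp
Sorted largest to smallest: 5179, 4390 bp.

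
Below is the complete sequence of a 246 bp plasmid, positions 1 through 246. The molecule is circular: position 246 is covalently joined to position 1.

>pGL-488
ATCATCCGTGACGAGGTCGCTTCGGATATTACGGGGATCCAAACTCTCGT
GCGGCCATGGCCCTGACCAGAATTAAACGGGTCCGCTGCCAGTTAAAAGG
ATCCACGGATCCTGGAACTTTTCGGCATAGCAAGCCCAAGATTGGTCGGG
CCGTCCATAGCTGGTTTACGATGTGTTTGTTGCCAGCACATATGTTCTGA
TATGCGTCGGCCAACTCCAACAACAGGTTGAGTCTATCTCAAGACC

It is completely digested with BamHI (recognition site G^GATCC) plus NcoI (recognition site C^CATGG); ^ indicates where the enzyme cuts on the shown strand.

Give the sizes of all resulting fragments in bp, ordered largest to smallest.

174, 44, 20, 8 bp

BamHI sites (GGATCC) start at positions 35, 99, 107.
BamHI cuts after the first base of each site, so after positions 35, 99, 107.
The NcoI site (CCATGG) starts at position 55.
NcoI cuts after the first base of each site, so after position 55.
Combined cut positions: 35, 55, 99, 107.
Circular molecule, 4 cuts → 4 fragments:
  36–55 → 20 bp
  56–99 → 44 bp
  100–107 → 8 bp
  108–246 then 1–35 → 139 + 35 = 174 bp
Sorted largest to smallest: 174, 44, 20, 8 bp.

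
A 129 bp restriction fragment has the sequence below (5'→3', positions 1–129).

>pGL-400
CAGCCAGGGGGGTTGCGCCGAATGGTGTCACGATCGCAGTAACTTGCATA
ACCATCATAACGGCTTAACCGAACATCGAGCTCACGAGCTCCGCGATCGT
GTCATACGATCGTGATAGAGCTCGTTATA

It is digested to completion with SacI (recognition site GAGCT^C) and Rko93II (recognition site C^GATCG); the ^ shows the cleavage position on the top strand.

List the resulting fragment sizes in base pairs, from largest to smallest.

SacI sites (GAGCTC) start at positions 78, 86, 118.
SacI cuts after base 5 of each site (before the last base), so after positions 82, 90, 122.
Rko93II sites (CGATCG) start at positions 31, 94, 107.
Rko93II cuts after the first base of each site, so after positions 31, 94, 107.
Combined cut positions: 31, 82, 90, 94, 107, 122.
Linear molecule, 6 cuts → 7 fragments:
  1–31 → 31 bp
  32–82 → 51 bp
  83–90 → 8 bp
  91–94 → 4 bp
  95–107 → 13 bp
  108–122 → 15 bp
  123–129 → 7 bp
Sorted largest to smallest: 51, 31, 15, 13, 8, 7, 4 bp.

51, 31, 15, 13, 8, 7, 4 bp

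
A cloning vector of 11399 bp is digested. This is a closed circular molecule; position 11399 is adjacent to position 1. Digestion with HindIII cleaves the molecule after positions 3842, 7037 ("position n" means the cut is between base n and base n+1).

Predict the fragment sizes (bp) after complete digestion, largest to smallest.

8204, 3195 bp

Circular molecule, 2 cuts → 2 fragments:
  7037 − 3842 = 3195 bp
  wrap: 11399 − 7037 + 3842 = 8204 bp
Sorted largest to smallest: 8204, 3195 bp.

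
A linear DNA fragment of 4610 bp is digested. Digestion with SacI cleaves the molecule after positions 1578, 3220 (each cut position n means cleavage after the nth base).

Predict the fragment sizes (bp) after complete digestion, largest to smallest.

Linear molecule, 2 cuts → 3 fragments:
  1578 − 0 = 1578 bp
  3220 − 1578 = 1642 bp
  4610 − 3220 = 1390 bp
Sorted largest to smallest: 1642, 1578, 1390 bp.

1642, 1578, 1390 bp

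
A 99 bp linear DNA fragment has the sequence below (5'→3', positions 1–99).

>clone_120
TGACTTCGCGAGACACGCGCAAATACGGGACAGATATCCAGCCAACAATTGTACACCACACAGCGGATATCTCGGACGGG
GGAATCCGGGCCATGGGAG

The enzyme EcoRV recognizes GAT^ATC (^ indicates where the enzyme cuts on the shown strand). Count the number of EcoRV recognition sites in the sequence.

2

GATATC occurs starting at positions 33, 66.
EcoRV cuts at 2 sites.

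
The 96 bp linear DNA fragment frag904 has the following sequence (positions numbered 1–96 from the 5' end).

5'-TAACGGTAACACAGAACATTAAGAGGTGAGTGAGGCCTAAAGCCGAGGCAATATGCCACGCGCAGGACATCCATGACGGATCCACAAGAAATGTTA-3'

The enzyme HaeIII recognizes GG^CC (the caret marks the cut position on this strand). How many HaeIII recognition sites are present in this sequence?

GGCC occurs starting at position 34.
HaeIII cuts at 1 site.

1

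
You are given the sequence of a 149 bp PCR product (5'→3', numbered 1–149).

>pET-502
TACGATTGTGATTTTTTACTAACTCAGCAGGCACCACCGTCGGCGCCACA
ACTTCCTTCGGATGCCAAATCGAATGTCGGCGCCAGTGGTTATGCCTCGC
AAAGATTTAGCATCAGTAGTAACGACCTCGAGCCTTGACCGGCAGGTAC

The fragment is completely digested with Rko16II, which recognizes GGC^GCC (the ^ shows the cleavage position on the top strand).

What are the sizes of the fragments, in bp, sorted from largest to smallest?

Rko16II sites (GGCGCC) start at positions 42, 79.
Rko16II cuts after base 3 of each site, so after positions 44, 81.
Linear molecule, 2 cuts → 3 fragments:
  1–44 → 44 bp
  45–81 → 37 bp
  82–149 → 68 bp
Sorted largest to smallest: 68, 44, 37 bp.

68, 44, 37 bp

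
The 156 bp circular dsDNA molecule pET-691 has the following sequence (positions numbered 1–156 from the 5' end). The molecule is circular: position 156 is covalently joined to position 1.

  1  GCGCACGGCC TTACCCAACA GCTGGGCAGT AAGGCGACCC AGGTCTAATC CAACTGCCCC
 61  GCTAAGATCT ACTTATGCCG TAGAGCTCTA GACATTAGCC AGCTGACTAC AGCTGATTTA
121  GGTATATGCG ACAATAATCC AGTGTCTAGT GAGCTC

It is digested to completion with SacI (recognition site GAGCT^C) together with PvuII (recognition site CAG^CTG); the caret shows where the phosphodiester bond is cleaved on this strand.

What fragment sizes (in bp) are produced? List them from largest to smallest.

SacI sites (GAGCTC) start at positions 83, 151.
SacI cuts after base 5 of each site (before the last base), so after positions 87, 155.
PvuII sites (CAGCTG) start at positions 19, 100, 110.
PvuII cuts after base 3 of each site, so after positions 21, 102, 112.
Combined cut positions: 21, 87, 102, 112, 155.
Circular molecule, 5 cuts → 5 fragments:
  22–87 → 66 bp
  88–102 → 15 bp
  103–112 → 10 bp
  113–155 → 43 bp
  156–156 then 1–21 → 1 + 21 = 22 bp
Sorted largest to smallest: 66, 43, 22, 15, 10 bp.

66, 43, 22, 15, 10 bp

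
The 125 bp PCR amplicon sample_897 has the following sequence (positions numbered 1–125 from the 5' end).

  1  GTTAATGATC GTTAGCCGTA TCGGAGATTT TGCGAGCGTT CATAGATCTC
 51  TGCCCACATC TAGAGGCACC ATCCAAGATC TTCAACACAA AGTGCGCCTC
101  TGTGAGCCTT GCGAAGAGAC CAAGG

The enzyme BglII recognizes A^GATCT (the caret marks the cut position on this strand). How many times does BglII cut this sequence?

AGATCT occurs starting at positions 44, 76.
BglII cuts at 2 sites.

2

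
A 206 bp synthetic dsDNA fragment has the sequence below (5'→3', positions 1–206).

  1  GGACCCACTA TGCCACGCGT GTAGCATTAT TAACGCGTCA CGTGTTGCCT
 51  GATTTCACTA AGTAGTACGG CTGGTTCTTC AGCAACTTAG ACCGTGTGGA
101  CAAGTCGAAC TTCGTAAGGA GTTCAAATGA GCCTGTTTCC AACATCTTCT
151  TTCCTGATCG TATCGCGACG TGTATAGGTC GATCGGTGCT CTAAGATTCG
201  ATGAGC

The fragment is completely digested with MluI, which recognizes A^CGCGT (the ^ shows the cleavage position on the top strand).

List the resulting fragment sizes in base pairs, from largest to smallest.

MluI sites (ACGCGT) start at positions 15, 33.
MluI cuts after the first base of each site, so after positions 15, 33.
Linear molecule, 2 cuts → 3 fragments:
  1–15 → 15 bp
  16–33 → 18 bp
  34–206 → 173 bp
Sorted largest to smallest: 173, 18, 15 bp.

173, 18, 15 bp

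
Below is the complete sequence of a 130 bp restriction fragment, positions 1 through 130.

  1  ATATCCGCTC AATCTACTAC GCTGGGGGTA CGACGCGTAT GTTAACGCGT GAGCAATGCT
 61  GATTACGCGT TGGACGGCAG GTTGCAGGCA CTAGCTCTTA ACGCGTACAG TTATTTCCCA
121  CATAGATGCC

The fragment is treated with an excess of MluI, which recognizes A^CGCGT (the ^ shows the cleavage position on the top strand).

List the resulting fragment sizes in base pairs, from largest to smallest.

MluI sites (ACGCGT) start at positions 33, 45, 65, 101.
MluI cuts after the first base of each site, so after positions 33, 45, 65, 101.
Linear molecule, 4 cuts → 5 fragments:
  1–33 → 33 bp
  34–45 → 12 bp
  46–65 → 20 bp
  66–101 → 36 bp
  102–130 → 29 bp
Sorted largest to smallest: 36, 33, 29, 20, 12 bp.

36, 33, 29, 20, 12 bp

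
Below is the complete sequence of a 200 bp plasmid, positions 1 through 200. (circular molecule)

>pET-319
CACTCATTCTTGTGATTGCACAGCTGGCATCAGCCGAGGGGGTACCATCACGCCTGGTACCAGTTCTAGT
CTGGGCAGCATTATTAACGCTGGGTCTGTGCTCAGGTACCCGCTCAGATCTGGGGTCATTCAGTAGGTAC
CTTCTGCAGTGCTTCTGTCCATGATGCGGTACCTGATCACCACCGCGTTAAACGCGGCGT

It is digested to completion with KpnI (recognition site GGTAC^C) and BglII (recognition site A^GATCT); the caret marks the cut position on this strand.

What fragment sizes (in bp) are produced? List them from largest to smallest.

73, 49, 32, 24, 15, 7 bp

KpnI sites (GGTACC) start at positions 41, 56, 105, 136, 168.
KpnI cuts after base 5 of each site (before the last base), so after positions 45, 60, 109, 140, 172.
The BglII site (AGATCT) starts at position 116.
BglII cuts after the first base of each site, so after position 116.
Combined cut positions: 45, 60, 109, 116, 140, 172.
Circular molecule, 6 cuts → 6 fragments:
  46–60 → 15 bp
  61–109 → 49 bp
  110–116 → 7 bp
  117–140 → 24 bp
  141–172 → 32 bp
  173–200 then 1–45 → 28 + 45 = 73 bp
Sorted largest to smallest: 73, 49, 32, 24, 15, 7 bp.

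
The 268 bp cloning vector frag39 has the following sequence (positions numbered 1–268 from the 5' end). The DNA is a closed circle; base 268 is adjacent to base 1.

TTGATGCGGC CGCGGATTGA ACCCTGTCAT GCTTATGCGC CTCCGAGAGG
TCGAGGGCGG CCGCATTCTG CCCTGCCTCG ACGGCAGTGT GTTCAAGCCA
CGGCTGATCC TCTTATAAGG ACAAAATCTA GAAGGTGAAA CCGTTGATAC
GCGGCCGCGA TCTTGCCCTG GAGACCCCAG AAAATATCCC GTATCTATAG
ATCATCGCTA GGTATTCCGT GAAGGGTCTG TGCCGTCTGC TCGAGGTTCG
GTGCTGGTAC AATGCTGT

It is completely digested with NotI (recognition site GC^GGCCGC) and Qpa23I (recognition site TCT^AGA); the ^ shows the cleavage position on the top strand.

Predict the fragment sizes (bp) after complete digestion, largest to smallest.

123, 71, 51, 23 bp

NotI sites (GCGGCCGC) start at positions 6, 57, 151.
NotI cuts after base 2 of each site, so after positions 7, 58, 152.
The Qpa23I site (TCTAGA) starts at position 127.
Qpa23I cuts after base 3 of each site, so after position 129.
Combined cut positions: 7, 58, 129, 152.
Circular molecule, 4 cuts → 4 fragments:
  8–58 → 51 bp
  59–129 → 71 bp
  130–152 → 23 bp
  153–268 then 1–7 → 116 + 7 = 123 bp
Sorted largest to smallest: 123, 71, 51, 23 bp.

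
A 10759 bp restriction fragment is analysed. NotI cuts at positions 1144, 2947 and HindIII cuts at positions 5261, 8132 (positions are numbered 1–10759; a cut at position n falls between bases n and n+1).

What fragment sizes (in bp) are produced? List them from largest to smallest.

2871, 2627, 2314, 1803, 1144 bp

Combined cut positions (sorted): 1144, 2947, 5261, 8132.
Linear molecule, 4 cuts → 5 fragments:
  1144 − 0 = 1144 bp
  2947 − 1144 = 1803 bp
  5261 − 2947 = 2314 bp
  8132 − 5261 = 2871 bp
  10759 − 8132 = 2627 bp
Sorted largest to smallest: 2871, 2627, 2314, 1803, 1144 bp.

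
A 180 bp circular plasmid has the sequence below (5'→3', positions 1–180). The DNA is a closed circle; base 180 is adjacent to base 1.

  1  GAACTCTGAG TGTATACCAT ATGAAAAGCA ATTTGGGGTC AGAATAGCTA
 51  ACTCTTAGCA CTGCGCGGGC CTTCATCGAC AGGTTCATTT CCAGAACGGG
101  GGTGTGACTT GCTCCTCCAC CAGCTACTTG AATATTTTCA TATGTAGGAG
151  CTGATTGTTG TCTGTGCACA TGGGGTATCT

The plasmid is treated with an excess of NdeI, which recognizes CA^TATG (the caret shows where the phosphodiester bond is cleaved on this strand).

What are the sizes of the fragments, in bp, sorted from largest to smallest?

121, 59 bp

NdeI sites (CATATG) start at positions 18, 139.
NdeI cuts after base 2 of each site, so after positions 19, 140.
Circular molecule, 2 cuts → 2 fragments:
  20–140 → 121 bp
  141–180 then 1–19 → 40 + 19 = 59 bp
Sorted largest to smallest: 121, 59 bp.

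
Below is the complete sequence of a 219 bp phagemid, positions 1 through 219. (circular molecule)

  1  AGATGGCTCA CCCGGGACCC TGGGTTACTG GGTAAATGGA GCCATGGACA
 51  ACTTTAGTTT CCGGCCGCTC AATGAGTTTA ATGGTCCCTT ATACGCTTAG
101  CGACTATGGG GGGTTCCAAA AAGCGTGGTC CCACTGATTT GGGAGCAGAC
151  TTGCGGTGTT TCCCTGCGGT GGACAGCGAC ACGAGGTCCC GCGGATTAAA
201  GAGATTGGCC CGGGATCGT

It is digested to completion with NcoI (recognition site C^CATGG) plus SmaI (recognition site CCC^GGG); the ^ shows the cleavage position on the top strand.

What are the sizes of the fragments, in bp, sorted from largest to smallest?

The NcoI site (CCATGG) starts at position 42.
NcoI cuts after the first base of each site, so after position 42.
SmaI sites (CCCGGG) start at positions 11, 209.
SmaI cuts after base 3 of each site, so after positions 13, 211.
Combined cut positions: 13, 42, 211.
Circular molecule, 3 cuts → 3 fragments:
  14–42 → 29 bp
  43–211 → 169 bp
  212–219 then 1–13 → 8 + 13 = 21 bp
Sorted largest to smallest: 169, 29, 21 bp.

169, 29, 21 bp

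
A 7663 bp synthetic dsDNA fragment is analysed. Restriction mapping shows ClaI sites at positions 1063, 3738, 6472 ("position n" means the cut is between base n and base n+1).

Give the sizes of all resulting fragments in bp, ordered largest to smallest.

2734, 2675, 1191, 1063 bp

Linear molecule, 3 cuts → 4 fragments:
  1063 − 0 = 1063 bp
  3738 − 1063 = 2675 bp
  6472 − 3738 = 2734 bp
  7663 − 6472 = 1191 bp
Sorted largest to smallest: 2734, 2675, 1191, 1063 bp.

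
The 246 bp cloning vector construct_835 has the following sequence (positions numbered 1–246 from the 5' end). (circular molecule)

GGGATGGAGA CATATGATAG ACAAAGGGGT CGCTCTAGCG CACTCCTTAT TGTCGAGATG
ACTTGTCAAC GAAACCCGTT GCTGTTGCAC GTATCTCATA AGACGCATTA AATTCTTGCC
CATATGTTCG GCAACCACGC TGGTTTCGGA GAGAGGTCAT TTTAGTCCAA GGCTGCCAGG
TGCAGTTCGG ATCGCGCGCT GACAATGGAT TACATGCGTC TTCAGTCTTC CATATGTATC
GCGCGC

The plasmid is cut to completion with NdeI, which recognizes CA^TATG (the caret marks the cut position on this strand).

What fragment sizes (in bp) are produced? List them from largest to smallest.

110, 110, 26 bp

NdeI sites (CATATG) start at positions 11, 121, 231.
NdeI cuts after base 2 of each site, so after positions 12, 122, 232.
Circular molecule, 3 cuts → 3 fragments:
  13–122 → 110 bp
  123–232 → 110 bp
  233–246 then 1–12 → 14 + 12 = 26 bp
Sorted largest to smallest: 110, 110, 26 bp.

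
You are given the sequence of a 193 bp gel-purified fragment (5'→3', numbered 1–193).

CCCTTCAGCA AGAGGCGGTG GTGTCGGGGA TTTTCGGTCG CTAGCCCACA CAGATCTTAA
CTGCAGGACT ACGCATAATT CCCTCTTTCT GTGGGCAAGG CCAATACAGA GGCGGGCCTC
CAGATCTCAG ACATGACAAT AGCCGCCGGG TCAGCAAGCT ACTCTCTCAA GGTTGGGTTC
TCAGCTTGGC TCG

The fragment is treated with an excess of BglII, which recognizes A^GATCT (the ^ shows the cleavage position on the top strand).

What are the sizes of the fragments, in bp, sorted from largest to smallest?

71, 70, 52 bp

BglII sites (AGATCT) start at positions 52, 122.
BglII cuts after the first base of each site, so after positions 52, 122.
Linear molecule, 2 cuts → 3 fragments:
  1–52 → 52 bp
  53–122 → 70 bp
  123–193 → 71 bp
Sorted largest to smallest: 71, 70, 52 bp.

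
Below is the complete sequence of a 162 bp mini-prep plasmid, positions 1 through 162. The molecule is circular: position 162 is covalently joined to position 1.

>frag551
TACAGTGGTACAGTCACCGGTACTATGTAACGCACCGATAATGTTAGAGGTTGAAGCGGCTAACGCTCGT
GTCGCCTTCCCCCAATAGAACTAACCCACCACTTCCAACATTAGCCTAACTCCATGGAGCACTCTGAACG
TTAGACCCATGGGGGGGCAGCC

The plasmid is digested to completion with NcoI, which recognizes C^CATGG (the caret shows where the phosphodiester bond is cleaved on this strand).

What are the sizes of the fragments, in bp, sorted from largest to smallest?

137, 25 bp

NcoI sites (CCATGG) start at positions 122, 147.
NcoI cuts after the first base of each site, so after positions 122, 147.
Circular molecule, 2 cuts → 2 fragments:
  123–147 → 25 bp
  148–162 then 1–122 → 15 + 122 = 137 bp
Sorted largest to smallest: 137, 25 bp.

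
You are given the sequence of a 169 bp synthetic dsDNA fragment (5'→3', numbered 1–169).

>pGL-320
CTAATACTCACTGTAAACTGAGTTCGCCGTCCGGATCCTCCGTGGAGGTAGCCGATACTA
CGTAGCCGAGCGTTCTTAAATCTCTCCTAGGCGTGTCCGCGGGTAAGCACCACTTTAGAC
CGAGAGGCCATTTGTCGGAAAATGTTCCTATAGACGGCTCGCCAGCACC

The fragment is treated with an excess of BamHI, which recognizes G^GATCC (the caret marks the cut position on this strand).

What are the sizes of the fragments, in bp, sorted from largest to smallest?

The BamHI site (GGATCC) starts at position 33.
BamHI cuts after the first base of each site, so after position 33.
Linear molecule, 1 cut → 2 fragments:
  1–33 → 33 bp
  34–169 → 136 bp
Sorted largest to smallest: 136, 33 bp.

136, 33 bp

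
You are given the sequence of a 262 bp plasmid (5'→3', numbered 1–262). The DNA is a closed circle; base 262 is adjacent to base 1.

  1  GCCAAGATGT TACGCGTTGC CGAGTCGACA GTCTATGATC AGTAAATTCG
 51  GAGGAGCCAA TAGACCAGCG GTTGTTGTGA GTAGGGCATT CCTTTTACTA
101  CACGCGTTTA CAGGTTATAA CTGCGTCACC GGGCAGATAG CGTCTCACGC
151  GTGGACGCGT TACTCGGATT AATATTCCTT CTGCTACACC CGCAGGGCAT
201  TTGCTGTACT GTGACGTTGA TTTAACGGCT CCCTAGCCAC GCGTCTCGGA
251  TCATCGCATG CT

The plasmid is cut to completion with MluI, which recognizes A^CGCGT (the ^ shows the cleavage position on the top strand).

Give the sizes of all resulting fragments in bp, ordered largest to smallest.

90, 84, 45, 35, 8 bp

MluI sites (ACGCGT) start at positions 12, 102, 147, 155, 239.
MluI cuts after the first base of each site, so after positions 12, 102, 147, 155, 239.
Circular molecule, 5 cuts → 5 fragments:
  13–102 → 90 bp
  103–147 → 45 bp
  148–155 → 8 bp
  156–239 → 84 bp
  240–262 then 1–12 → 23 + 12 = 35 bp
Sorted largest to smallest: 90, 84, 45, 35, 8 bp.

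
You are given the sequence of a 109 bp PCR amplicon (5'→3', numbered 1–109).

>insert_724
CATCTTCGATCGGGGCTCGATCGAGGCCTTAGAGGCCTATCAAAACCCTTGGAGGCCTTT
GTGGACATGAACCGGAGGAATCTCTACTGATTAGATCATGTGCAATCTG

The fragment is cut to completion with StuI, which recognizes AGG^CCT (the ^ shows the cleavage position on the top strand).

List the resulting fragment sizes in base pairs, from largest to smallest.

StuI sites (AGGCCT) start at positions 24, 33, 53.
StuI cuts after base 3 of each site, so after positions 26, 35, 55.
Linear molecule, 3 cuts → 4 fragments:
  1–26 → 26 bp
  27–35 → 9 bp
  36–55 → 20 bp
  56–109 → 54 bp
Sorted largest to smallest: 54, 26, 20, 9 bp.

54, 26, 20, 9 bp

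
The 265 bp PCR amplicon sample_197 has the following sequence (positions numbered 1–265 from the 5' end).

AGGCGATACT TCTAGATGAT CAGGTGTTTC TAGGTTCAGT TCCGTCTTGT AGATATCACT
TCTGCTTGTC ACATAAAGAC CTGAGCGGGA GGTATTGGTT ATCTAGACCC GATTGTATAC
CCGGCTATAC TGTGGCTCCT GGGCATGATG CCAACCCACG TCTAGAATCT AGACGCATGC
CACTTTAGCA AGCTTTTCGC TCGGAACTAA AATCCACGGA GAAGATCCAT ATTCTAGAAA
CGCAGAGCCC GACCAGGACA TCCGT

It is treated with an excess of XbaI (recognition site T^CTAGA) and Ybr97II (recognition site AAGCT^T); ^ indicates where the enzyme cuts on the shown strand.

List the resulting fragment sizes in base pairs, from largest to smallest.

91, 59, 39, 32, 26, 11, 7 bp

XbaI sites (TCTAGA) start at positions 11, 102, 161, 168, 233.
XbaI cuts after the first base of each site, so after positions 11, 102, 161, 168, 233.
The Ybr97II site (AAGCTT) starts at position 190.
Ybr97II cuts after base 5 of each site (before the last base), so after position 194.
Combined cut positions: 11, 102, 161, 168, 194, 233.
Linear molecule, 6 cuts → 7 fragments:
  1–11 → 11 bp
  12–102 → 91 bp
  103–161 → 59 bp
  162–168 → 7 bp
  169–194 → 26 bp
  195–233 → 39 bp
  234–265 → 32 bp
Sorted largest to smallest: 91, 59, 39, 32, 26, 11, 7 bp.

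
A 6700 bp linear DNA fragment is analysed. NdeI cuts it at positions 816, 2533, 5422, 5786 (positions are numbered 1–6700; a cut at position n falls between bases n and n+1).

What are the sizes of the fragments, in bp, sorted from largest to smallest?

Linear molecule, 4 cuts → 5 fragments:
  816 − 0 = 816 bp
  2533 − 816 = 1717 bp
  5422 − 2533 = 2889 bp
  5786 − 5422 = 364 bp
  6700 − 5786 = 914 bp
Sorted largest to smallest: 2889, 1717, 914, 816, 364 bp.

2889, 1717, 914, 816, 364 bp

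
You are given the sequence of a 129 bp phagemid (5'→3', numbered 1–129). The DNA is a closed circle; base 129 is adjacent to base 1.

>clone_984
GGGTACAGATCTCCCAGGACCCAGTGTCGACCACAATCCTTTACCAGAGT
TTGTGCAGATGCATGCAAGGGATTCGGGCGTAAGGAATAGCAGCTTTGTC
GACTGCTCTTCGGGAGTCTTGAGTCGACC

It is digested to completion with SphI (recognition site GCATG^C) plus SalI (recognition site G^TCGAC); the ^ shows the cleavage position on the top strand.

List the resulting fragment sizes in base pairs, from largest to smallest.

The SphI site (GCATGC) starts at position 61.
SphI cuts after base 5 of each site (before the last base), so after position 65.
SalI sites (GTCGAC) start at positions 26, 98, 123.
SalI cuts after the first base of each site, so after positions 26, 98, 123.
Combined cut positions: 26, 65, 98, 123.
Circular molecule, 4 cuts → 4 fragments:
  27–65 → 39 bp
  66–98 → 33 bp
  99–123 → 25 bp
  124–129 then 1–26 → 6 + 26 = 32 bp
Sorted largest to smallest: 39, 33, 32, 25 bp.

39, 33, 32, 25 bp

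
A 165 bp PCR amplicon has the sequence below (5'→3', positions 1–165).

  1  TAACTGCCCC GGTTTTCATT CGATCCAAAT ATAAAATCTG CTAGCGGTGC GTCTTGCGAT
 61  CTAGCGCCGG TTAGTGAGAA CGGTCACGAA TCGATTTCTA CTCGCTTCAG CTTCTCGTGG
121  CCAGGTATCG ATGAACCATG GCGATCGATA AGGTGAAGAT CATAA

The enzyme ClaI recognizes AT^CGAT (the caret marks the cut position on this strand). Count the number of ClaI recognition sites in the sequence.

3

ATCGAT occurs starting at positions 90, 127, 144.
ClaI cuts at 3 sites.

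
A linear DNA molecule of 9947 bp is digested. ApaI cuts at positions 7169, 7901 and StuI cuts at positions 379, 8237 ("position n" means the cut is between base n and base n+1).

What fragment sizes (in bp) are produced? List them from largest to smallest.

Combined cut positions (sorted): 379, 7169, 7901, 8237.
Linear molecule, 4 cuts → 5 fragments:
  379 − 0 = 379 bp
  7169 − 379 = 6790 bp
  7901 − 7169 = 732 bp
  8237 − 7901 = 336 bp
  9947 − 8237 = 1710 bp
Sorted largest to smallest: 6790, 1710, 732, 379, 336 bp.

6790, 1710, 732, 379, 336 bp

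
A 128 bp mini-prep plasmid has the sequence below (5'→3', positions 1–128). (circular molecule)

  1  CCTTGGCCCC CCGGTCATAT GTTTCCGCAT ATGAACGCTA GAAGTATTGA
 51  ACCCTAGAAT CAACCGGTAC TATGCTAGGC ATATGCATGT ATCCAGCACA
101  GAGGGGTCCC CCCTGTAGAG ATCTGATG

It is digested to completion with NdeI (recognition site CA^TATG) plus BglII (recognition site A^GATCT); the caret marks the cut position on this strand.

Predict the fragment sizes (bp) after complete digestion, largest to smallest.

52, 38, 26, 12 bp

NdeI sites (CATATG) start at positions 16, 28, 80.
NdeI cuts after base 2 of each site, so after positions 17, 29, 81.
The BglII site (AGATCT) starts at position 119.
BglII cuts after the first base of each site, so after position 119.
Combined cut positions: 17, 29, 81, 119.
Circular molecule, 4 cuts → 4 fragments:
  18–29 → 12 bp
  30–81 → 52 bp
  82–119 → 38 bp
  120–128 then 1–17 → 9 + 17 = 26 bp
Sorted largest to smallest: 52, 38, 26, 12 bp.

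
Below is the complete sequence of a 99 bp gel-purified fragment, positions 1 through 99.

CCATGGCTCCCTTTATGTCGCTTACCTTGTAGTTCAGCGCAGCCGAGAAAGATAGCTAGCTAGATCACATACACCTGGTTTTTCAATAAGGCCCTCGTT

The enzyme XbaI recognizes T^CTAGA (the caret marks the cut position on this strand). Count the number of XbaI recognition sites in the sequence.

0

No occurrence of TCTAGA is present in the sequence.
XbaI does not cut: 0 sites.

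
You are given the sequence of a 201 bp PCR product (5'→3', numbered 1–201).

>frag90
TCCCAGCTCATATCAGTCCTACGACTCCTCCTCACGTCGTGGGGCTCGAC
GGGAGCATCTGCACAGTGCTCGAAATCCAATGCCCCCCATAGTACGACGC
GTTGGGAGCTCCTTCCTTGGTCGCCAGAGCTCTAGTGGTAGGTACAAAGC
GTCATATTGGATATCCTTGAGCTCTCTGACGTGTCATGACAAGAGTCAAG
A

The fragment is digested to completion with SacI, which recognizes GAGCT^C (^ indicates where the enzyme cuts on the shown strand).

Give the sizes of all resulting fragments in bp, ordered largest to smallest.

SacI sites (GAGCTC) start at positions 106, 127, 169.
SacI cuts after base 5 of each site (before the last base), so after positions 110, 131, 173.
Linear molecule, 3 cuts → 4 fragments:
  1–110 → 110 bp
  111–131 → 21 bp
  132–173 → 42 bp
  174–201 → 28 bp
Sorted largest to smallest: 110, 42, 28, 21 bp.

110, 42, 28, 21 bp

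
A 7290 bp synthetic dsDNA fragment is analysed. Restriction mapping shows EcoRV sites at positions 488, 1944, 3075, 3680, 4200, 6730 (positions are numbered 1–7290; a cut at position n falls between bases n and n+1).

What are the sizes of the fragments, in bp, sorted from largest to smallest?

Linear molecule, 6 cuts → 7 fragments:
  488 − 0 = 488 bp
  1944 − 488 = 1456 bp
  3075 − 1944 = 1131 bp
  3680 − 3075 = 605 bp
  4200 − 3680 = 520 bp
  6730 − 4200 = 2530 bp
  7290 − 6730 = 560 bp
Sorted largest to smallest: 2530, 1456, 1131, 605, 560, 520, 488 bp.

2530, 1456, 1131, 605, 560, 520, 488 bp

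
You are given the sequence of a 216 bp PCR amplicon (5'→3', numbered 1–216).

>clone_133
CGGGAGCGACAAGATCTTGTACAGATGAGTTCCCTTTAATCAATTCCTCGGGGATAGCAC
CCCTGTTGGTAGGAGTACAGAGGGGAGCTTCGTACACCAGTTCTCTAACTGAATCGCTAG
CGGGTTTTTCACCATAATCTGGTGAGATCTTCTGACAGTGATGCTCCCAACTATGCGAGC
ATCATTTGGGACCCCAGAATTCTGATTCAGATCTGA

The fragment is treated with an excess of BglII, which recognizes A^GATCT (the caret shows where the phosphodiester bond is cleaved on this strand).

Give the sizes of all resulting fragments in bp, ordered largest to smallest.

133, 64, 12, 7 bp

BglII sites (AGATCT) start at positions 12, 145, 209.
BglII cuts after the first base of each site, so after positions 12, 145, 209.
Linear molecule, 3 cuts → 4 fragments:
  1–12 → 12 bp
  13–145 → 133 bp
  146–209 → 64 bp
  210–216 → 7 bp
Sorted largest to smallest: 133, 64, 12, 7 bp.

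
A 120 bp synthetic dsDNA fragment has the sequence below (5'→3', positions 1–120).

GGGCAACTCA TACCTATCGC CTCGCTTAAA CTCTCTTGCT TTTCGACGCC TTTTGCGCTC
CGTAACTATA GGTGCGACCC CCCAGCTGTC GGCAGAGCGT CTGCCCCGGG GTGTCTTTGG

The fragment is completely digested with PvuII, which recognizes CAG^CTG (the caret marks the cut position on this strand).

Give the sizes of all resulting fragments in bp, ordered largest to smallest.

The PvuII site (CAGCTG) starts at position 83.
PvuII cuts after base 3 of each site, so after position 85.
Linear molecule, 1 cut → 2 fragments:
  1–85 → 85 bp
  86–120 → 35 bp
Sorted largest to smallest: 85, 35 bp.

85, 35 bp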